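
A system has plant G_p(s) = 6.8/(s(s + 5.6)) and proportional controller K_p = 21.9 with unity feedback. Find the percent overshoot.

47.7%

The closed-loop denominator s² + 5.6s + 148.9 gives ω_n = √148.9 = 12.2 and ζ = 5.6/(2ω_n) = 0.2294.
%OS = 100·exp(−πζ/√(1−ζ²)) = 100·exp(−π·0.2294/√0.9474) = 47.7%.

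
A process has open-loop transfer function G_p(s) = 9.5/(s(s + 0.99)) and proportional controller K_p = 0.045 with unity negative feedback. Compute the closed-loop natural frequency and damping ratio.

With unity feedback the closed-loop characteristic equation is s² + 0.99s + 0.045·9.5 = s² + 0.99s + 0.4275 = 0.
So ω_n² = 0.4275 ⇒ ω_n = 0.6538 rad/s, and ζ = 0.99/(2ω_n) = 0.757.

ω_n = 0.654 rad/s, ζ = 0.757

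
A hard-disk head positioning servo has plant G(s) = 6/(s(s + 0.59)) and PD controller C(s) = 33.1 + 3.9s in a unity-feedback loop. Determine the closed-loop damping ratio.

Forward path: (33.1 + 3.9s)·6/(s(s+0.59)). The closed-loop characteristic equation is s² + (0.59 + 6·3.9)s + 6·33.1 = 0.
That is s² + 23.99s + 198.6 = 0, so ω_n = 14.09 rad/s and ζ = 23.99/(2·14.09) = 0.8512.

ζ = 0.851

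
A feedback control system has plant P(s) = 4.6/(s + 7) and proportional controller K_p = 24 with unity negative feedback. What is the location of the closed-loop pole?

Closed-loop transfer function: T(s) = K_p·P(s)/(1 + K_p·P(s)) = 110.4/(s + 7 + 110.4) = 110.4/(s + 117.4).
The closed-loop pole is at s = −117.4.

s = -117.4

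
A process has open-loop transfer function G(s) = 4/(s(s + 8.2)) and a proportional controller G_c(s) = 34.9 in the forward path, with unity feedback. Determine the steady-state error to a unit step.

The open loop G_c(s)G(s) has a pole at the origin (type 1), so the static position error constant is infinite and e_ss = 1/(1+∞) = 0.

0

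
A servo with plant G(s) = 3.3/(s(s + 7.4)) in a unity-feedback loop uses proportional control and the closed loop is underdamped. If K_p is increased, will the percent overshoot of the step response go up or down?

increase

Characteristic equation s² + 7.4s + K_p·3.3 = 0: raising K_p raises ω_n while 2ζω_n = 7.4 is fixed, so ζ falls and overshoot grows.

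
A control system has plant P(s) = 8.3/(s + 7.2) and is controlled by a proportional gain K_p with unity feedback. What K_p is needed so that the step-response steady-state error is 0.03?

Steady-state error for a unit step on this type-0 loop is 1/(1 + K_p·P(0)).
P(0) = 1.153. Require 1/(1 + K_p·1.153) = 0.03, so 1 + 1.153·K_p = 33.33.
K_p = (33.33 − 1)/1.153 = 28.

K_p = 28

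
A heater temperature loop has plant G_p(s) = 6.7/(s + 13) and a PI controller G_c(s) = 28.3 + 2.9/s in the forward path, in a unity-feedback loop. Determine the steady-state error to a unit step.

0

The open loop G_c(s)G_p(s) has a pole at the origin (type 1), so the static position error constant is infinite and e_ss = 1/(1+∞) = 0.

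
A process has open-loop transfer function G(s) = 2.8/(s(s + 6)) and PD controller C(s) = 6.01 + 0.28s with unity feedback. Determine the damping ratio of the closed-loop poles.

ζ = 0.827

Forward path: (6.01 + 0.28s)·2.8/(s(s+6)). The closed-loop characteristic equation is s² + (6 + 2.8·0.28)s + 2.8·6.01 = 0.
That is s² + 6.784s + 16.83 = 0, so ω_n = 4.102 rad/s and ζ = 6.784/(2·4.102) = 0.8269.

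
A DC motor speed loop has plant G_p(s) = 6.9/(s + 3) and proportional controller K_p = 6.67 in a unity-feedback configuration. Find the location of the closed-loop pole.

s = -49.02

Closed-loop transfer function: T(s) = K_p·G_p(s)/(1 + K_p·G_p(s)) = 46.02/(s + 3 + 46.02) = 46.02/(s + 49.02).
The closed-loop pole is at s = −49.02.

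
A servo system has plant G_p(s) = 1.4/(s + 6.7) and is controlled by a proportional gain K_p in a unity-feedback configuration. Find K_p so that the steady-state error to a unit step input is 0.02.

For a type-0 loop with proportional control, e_ss = 1/(1 + K_p·G_p(0)).
G_p(0) = 0.209. Require 1/(1 + K_p·0.209) = 0.02, so 1 + 0.209·K_p = 50.
K_p = (50 − 1)/0.209 = 234.

K_p = 234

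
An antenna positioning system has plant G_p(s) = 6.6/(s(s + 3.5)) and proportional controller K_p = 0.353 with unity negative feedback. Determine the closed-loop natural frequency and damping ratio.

With unity feedback the closed-loop characteristic equation is s² + 3.5s + 0.353·6.6 = s² + 3.5s + 2.33 = 0.
So ω_n² = 2.33 ⇒ ω_n = 1.526 rad/s, and ζ = 3.5/(2ω_n) = 1.15.

ω_n = 1.53 rad/s, ζ = 1.15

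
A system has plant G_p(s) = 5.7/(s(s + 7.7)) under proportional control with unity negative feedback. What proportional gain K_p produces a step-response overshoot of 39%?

From %OS = 100·exp(−πζ/√(1−ζ²)) = 39%, ζ = −ln(0.39)/√(π²+ln²(0.39)) = 0.2871.
Characteristic equation s² + 7.7s + 5.7K_p = 0 gives ζ = 7.7/(2√(5.7K_p)).
Setting ζ = 0.2871: √(5.7K_p) = 7.7/(2·0.2871) = 13.41, so K_p = 179.8/5.7 = 31.5.

K_p = 31.5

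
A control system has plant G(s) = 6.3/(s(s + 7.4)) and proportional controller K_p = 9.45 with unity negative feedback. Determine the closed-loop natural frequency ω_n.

The closed-loop denominator is s(s+7.4) + 9.45·6.3 = s² + 7.4s + 59.53.
Matching s² + 2ζω_n s + ω_n²: ω_n = √59.53 = 7.716 rad/s and 2ζω_n = 7.4, so ζ = 7.4/(2·7.716) = 0.48.

ω_n = 7.72 rad/s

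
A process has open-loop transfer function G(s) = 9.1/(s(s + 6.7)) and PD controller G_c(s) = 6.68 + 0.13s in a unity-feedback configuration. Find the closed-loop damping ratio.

ζ = 0.506

Forward path: (6.68 + 0.13s)·9.1/(s(s+6.7)). The closed-loop characteristic equation is s² + (6.7 + 9.1·0.13)s + 9.1·6.68 = 0.
That is s² + 7.883s + 60.79 = 0, so ω_n = 7.797 rad/s and ζ = 7.883/(2·7.797) = 0.5055.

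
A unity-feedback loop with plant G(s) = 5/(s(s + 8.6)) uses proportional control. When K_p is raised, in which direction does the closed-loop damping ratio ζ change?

decrease

ζ = 8.6/(2√(5K_p)); increasing K_p raises the denominator, so ζ falls.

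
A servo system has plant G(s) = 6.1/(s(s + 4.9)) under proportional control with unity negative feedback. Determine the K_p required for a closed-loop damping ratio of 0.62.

K_p = 2.56

Closed-loop characteristic equation: s² + 4.9s + K_p·6.1 = 0.
So ω_n = √(6.1K_p) and 2ζω_n = 4.9, giving ζ = 4.9/(2√(6.1K_p)).
Setting ζ = 0.62: √(6.1K_p) = 4.9/(2·0.62) = 3.952, so K_p = 15.62/6.1 = 2.56.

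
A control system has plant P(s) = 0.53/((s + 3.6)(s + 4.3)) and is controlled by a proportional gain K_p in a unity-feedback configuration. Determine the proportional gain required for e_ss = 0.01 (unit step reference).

Steady-state error for a unit step on this type-0 loop is 1/(1 + K_p·P(0)).
P(0) = 0.03424. Require 1/(1 + K_p·0.03424) = 0.01, so 1 + 0.03424·K_p = 100.
K_p = (100 − 1)/0.03424 = 2890.

K_p = 2890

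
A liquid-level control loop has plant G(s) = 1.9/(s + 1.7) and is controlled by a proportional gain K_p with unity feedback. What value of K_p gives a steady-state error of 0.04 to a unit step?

For a type-0 loop with proportional control, e_ss = 1/(1 + K_p·G(0)).
G(0) = 1.118. Require 1/(1 + K_p·1.118) = 0.04, so 1 + 1.118·K_p = 25.
K_p = (25 − 1)/1.118 = 21.5.

K_p = 21.5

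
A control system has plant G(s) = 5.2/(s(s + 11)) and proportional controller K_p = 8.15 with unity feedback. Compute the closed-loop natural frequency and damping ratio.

With unity feedback the closed-loop characteristic equation is s² + 11s + 8.15·5.2 = s² + 11s + 42.38 = 0.
Matching s² + 2ζω_n s + ω_n²: ω_n = √42.38 = 6.51 rad/s and 2ζω_n = 11, so ζ = 11/(2·6.51) = 0.845.

ω_n = 6.51 rad/s, ζ = 0.845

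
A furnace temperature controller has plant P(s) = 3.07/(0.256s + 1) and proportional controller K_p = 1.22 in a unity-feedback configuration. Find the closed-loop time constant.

τ = 0.0539 s

Closed loop: T(s) = K_p·P/(1+K_p·P) = 3.745/(0.256s + 1 + 3.745), with pole at s = −(1 + 3.745)/0.256 = −18.54.
Closed-loop time constant τ = 1/18.54 = 0.0539 s.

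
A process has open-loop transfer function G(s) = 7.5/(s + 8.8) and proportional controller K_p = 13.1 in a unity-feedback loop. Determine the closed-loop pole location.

Closed-loop transfer function: T(s) = K_p·G(s)/(1 + K_p·G(s)) = 98.25/(s + 8.8 + 98.25) = 98.25/(s + 107).
The closed-loop pole is at s = −107.

s = -107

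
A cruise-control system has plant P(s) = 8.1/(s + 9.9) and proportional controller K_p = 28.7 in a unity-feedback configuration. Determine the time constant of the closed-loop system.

τ = 0.00413 s

Closed-loop transfer function: T(s) = K_p·P(s)/(1 + K_p·P(s)) = 232.5/(s + 9.9 + 232.5) = 232.5/(s + 242.4).
Time constant τ = 1/242.4 = 0.00413 s.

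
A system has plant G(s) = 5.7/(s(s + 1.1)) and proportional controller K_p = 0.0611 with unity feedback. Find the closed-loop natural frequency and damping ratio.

ω_n = 0.59 rad/s, ζ = 0.932

The closed-loop denominator is s(s+1.1) + 0.0611·5.7 = s² + 1.1s + 0.3483.
Matching s² + 2ζω_n s + ω_n²: ω_n = √0.3483 = 0.5901 rad/s and 2ζω_n = 1.1, so ζ = 1.1/(2·0.5901) = 0.932.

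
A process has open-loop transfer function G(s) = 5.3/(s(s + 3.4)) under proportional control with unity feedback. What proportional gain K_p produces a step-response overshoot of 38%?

From %OS = 100·exp(−πζ/√(1−ζ²)) = 38%, ζ = −ln(0.38)/√(π²+ln²(0.38)) = 0.2943.
Characteristic equation s² + 3.4s + 5.3K_p = 0 gives ζ = 3.4/(2√(5.3K_p)).
Setting ζ = 0.2943: √(5.3K_p) = 3.4/(2·0.2943) = 5.775, so K_p = 33.36/5.3 = 6.29.

K_p = 6.29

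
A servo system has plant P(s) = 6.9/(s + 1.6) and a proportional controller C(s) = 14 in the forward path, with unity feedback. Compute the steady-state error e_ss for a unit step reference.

The loop is type 0. Static position error constant K_pos = C(0)·P(0) = 14·4.312 = 60.38.
Steady-state error to a unit step: e_ss = 1/(1+K_pos) = 1/61.38 = 0.0163.

0.0163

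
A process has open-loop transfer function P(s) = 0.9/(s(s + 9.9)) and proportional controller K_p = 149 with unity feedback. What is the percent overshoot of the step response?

22.6%

Closed-loop characteristic equation: s² + 9.9s + 134.1 = 0, so ω_n = 11.58 rad/s and ζ = 9.9/(2·11.58) = 0.4275.
%OS = 100·exp(−πζ/√(1−ζ²)) = 100·exp(−π·0.4275/√0.8173) = 22.6%.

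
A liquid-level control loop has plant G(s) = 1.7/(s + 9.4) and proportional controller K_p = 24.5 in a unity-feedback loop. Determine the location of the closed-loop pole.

s = -51.05

Closed-loop transfer function: T(s) = K_p·G(s)/(1 + K_p·G(s)) = 41.65/(s + 9.4 + 41.65) = 41.65/(s + 51.05).
The closed-loop pole is at s = −51.05.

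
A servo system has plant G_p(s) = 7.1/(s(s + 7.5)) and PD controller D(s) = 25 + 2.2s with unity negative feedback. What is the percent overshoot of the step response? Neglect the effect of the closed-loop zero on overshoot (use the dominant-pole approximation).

0.416%

Forward path: (25 + 2.2s)·7.1/(s(s+7.5)). The closed-loop characteristic equation is s² + (7.5 + 7.1·2.2)s + 7.1·25 = 0.
That is s² + 23.12s + 177.5 = 0, so ω_n = 13.32 rad/s and ζ = 23.12/(2·13.32) = 0.8677.
%OS = 100·exp(−πζ/√(1−ζ²)) = 0.416%.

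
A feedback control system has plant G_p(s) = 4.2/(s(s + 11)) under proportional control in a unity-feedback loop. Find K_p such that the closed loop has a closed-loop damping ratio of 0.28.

K_p = 91.9

Closed-loop characteristic equation: s² + 11s + K_p·4.2 = 0.
So ω_n = √(4.2K_p) and 2ζω_n = 11, giving ζ = 11/(2√(4.2K_p)).
Setting ζ = 0.28: √(4.2K_p) = 11/(2·0.28) = 19.64, so K_p = 385.8/4.2 = 91.9.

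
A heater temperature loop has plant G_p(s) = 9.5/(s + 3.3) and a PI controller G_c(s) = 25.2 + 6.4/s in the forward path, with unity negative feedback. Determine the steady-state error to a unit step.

The open loop G_c(s)G_p(s) has a pole at the origin (type 1), so the static position error constant is infinite and e_ss = 1/(1+∞) = 0.

0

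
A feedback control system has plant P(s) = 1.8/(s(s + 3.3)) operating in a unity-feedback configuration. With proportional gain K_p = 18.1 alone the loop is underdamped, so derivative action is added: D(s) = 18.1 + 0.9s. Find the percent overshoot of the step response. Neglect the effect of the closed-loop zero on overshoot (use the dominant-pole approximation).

Forward path: (18.1 + 0.9s)·1.8/(s(s+3.3)). The closed-loop characteristic equation is s² + (3.3 + 1.8·0.9)s + 1.8·18.1 = 0.
That is s² + 4.92s + 32.58 = 0, so ω_n = 5.708 rad/s and ζ = 4.92/(2·5.708) = 0.431.
%OS = 100·exp(−πζ/√(1−ζ²)) = 22.3%.

22.3%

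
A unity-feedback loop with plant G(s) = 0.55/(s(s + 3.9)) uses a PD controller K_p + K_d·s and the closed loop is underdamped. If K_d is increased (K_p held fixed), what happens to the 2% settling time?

decrease

Characteristic equation s² + (3.9 + 0.55K_d)s + 0.55K_p = 0: raising K_d increases ζω_n = (3.9+0.55K_d)/2 while the loop stays underdamped, so T_s ≈ 4/(ζω_n) decreases.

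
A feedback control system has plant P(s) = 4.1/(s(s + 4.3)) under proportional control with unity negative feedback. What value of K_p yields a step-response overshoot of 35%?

K_p = 11.2

From %OS = 100·exp(−πζ/√(1−ζ²)) = 35%, ζ = −ln(0.35)/√(π²+ln²(0.35)) = 0.3169.
Characteristic equation s² + 4.3s + 4.1K_p = 0 gives ζ = 4.3/(2√(4.1K_p)).
Setting ζ = 0.3169: √(4.1K_p) = 4.3/(2·0.3169) = 6.784, so K_p = 46.02/4.1 = 11.2.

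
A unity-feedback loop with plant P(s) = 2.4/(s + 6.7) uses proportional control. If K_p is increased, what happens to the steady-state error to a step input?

e_ss = 1/(1 + K_p·P(0)); a larger K_p raises the denominator, so e_ss decreases.

decrease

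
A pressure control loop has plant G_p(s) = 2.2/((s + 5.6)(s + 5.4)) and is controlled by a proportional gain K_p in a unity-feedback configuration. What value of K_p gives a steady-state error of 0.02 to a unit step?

K_p = 674

The loop is type 0, so e_ss(step) = 1/(1 + K_pos) with K_pos = K_p·G_p(0).
G_p(0) = 0.07275. Require 1/(1 + K_p·0.07275) = 0.02, so 1 + 0.07275·K_p = 50.
K_p = (50 − 1)/0.07275 = 674.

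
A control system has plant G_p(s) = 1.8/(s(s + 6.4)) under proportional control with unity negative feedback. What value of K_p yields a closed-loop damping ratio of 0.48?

K_p = 24.7

Closed-loop characteristic equation: s² + 6.4s + K_p·1.8 = 0.
So ω_n = √(1.8K_p) and 2ζω_n = 6.4, giving ζ = 6.4/(2√(1.8K_p)).
Setting ζ = 0.48: √(1.8K_p) = 6.4/(2·0.48) = 6.667, so K_p = 44.44/1.8 = 24.7.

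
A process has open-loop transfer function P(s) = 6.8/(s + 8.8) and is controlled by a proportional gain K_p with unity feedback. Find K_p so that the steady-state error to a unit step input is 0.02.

Steady-state error for a unit step on this type-0 loop is 1/(1 + K_p·P(0)).
P(0) = 0.7727. Require 1/(1 + K_p·0.7727) = 0.02, so 1 + 0.7727·K_p = 50.
K_p = (50 − 1)/0.7727 = 63.4.

K_p = 63.4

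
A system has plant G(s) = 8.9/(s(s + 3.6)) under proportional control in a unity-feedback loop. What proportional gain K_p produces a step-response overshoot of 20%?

From %OS = 100·exp(−πζ/√(1−ζ²)) = 20%, ζ = −ln(0.2)/√(π²+ln²(0.2)) = 0.4559.
Characteristic equation s² + 3.6s + 8.9K_p = 0 gives ζ = 3.6/(2√(8.9K_p)).
Setting ζ = 0.4559: √(8.9K_p) = 3.6/(2·0.4559) = 3.948, so K_p = 15.59/8.9 = 1.75.

K_p = 1.75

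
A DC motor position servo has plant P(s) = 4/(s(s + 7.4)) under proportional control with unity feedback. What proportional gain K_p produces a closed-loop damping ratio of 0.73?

Closed-loop characteristic equation: s² + 7.4s + K_p·4 = 0.
So ω_n = √(4K_p) and 2ζω_n = 7.4, giving ζ = 7.4/(2√(4K_p)).
Setting ζ = 0.73: √(4K_p) = 7.4/(2·0.73) = 5.068, so K_p = 25.69/4 = 6.42.

K_p = 6.42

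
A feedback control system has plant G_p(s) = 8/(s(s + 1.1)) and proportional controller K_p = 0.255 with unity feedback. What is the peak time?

T_p = 2.38 s

The closed-loop denominator s² + 1.1s + 2.04 gives ω_n = √2.04 = 1.428 and ζ = 1.1/(2ω_n) = 0.3851.
Damped frequency ω_d = ω_n√(1−ζ²) = 1.318 rad/s, so peak time T_p = π/ω_d = 2.38 s.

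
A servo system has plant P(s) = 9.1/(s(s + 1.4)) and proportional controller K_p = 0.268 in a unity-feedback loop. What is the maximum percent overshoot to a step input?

20.7%

From 1 + K_pP(s) = 0: s² + 1.4s + 2.439 = 0 ⇒ ω_n = 1.562, ζ = 0.4482.
%OS = 100·exp(−πζ/√(1−ζ²)) = 100·exp(−π·0.4482/√0.7991) = 20.7%.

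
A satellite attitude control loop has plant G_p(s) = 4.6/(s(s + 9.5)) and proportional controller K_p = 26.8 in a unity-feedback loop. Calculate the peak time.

T_p = 0.313 s

From 1 + K_pG_p(s) = 0: s² + 9.5s + 123.3 = 0 ⇒ ω_n = 11.1, ζ = 0.4278.
Damped frequency ω_d = ω_n√(1−ζ²) = 10.04 rad/s, so peak time T_p = π/ω_d = 0.313 s.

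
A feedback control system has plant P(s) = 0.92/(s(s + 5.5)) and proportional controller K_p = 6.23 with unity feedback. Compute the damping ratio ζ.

The closed-loop denominator is s(s+5.5) + 6.23·0.92 = s² + 5.5s + 5.732.
Matching s² + 2ζω_n s + ω_n²: ω_n = √5.732 = 2.394 rad/s and 2ζω_n = 5.5, so ζ = 5.5/(2·2.394) = 1.15.

ζ = 1.15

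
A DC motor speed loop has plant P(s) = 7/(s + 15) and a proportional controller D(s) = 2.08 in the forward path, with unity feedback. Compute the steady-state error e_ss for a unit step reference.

The loop is type 0. Static position error constant K_pos = D(0)·P(0) = 2.08·0.4667 = 0.9707.
Steady-state error to a unit step: e_ss = 1/(1+K_pos) = 1/1.971 = 0.507.

0.507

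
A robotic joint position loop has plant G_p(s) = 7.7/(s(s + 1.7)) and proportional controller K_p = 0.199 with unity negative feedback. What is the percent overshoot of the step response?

Closed-loop characteristic equation: s² + 1.7s + 1.532 = 0, so ω_n = 1.238 rad/s and ζ = 1.7/(2·1.238) = 0.6867.
%OS = 100·exp(−πζ/√(1−ζ²)) = 100·exp(−π·0.6867/√0.5285) = 5.14%.

5.14%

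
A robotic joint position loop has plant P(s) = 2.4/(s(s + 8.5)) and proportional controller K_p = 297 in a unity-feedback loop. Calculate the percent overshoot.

Closed-loop characteristic equation: s² + 8.5s + 712.8 = 0, so ω_n = 26.7 rad/s and ζ = 8.5/(2·26.7) = 0.1592.
%OS = 100·exp(−πζ/√(1−ζ²)) = 100·exp(−π·0.1592/√0.9747) = 60.3%.

60.3%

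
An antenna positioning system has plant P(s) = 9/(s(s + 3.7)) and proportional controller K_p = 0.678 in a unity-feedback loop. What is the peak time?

T_p = 1.92 s

From 1 + K_pP(s) = 0: s² + 3.7s + 6.102 = 0 ⇒ ω_n = 2.47, ζ = 0.7489.
Damped frequency ω_d = ω_n√(1−ζ²) = 1.637 rad/s, so peak time T_p = π/ω_d = 1.92 s.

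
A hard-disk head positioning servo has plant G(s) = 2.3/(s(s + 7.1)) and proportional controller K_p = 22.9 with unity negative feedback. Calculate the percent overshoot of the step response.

From 1 + K_pG(s) = 0: s² + 7.1s + 52.67 = 0 ⇒ ω_n = 7.257, ζ = 0.4892.
%OS = 100·exp(−πζ/√(1−ζ²)) = 100·exp(−π·0.4892/√0.7607) = 17.2%.

17.2%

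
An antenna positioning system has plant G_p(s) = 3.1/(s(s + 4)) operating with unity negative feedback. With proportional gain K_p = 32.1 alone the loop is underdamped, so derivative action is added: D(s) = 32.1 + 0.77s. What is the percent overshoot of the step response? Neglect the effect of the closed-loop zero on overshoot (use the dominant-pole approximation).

Forward path: (32.1 + 0.77s)·3.1/(s(s+4)). The closed-loop characteristic equation is s² + (4 + 3.1·0.77)s + 3.1·32.1 = 0.
That is s² + 6.387s + 99.51 = 0, so ω_n = 9.975 rad/s and ζ = 6.387/(2·9.975) = 0.3201.
%OS = 100·exp(−πζ/√(1−ζ²)) = 34.6%.

34.6%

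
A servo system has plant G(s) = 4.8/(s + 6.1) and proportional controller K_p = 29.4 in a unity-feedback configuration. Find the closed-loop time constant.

Closed-loop transfer function: T(s) = K_p·G(s)/(1 + K_p·G(s)) = 141.1/(s + 6.1 + 141.1) = 141.1/(s + 147.2).
Time constant τ = 1/147.2 = 0.00679 s.

τ = 0.00679 s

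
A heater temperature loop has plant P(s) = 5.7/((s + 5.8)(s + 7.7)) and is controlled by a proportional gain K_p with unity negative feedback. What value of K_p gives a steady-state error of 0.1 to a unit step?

K_p = 70.5

Steady-state error for a unit step on this type-0 loop is 1/(1 + K_p·P(0)).
P(0) = 0.1276. Require 1/(1 + K_p·0.1276) = 0.1, so 1 + 0.1276·K_p = 10.
K_p = (10 − 1)/0.1276 = 70.5.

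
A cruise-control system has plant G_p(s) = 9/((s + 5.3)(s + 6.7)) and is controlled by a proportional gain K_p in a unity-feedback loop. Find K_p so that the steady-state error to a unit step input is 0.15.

K_p = 22.4

The loop is type 0, so e_ss(step) = 1/(1 + K_pos) with K_pos = K_p·G_p(0).
G_p(0) = 0.2534. Require 1/(1 + K_p·0.2534) = 0.15, so 1 + 0.2534·K_p = 6.667.
K_p = (6.667 − 1)/0.2534 = 22.4.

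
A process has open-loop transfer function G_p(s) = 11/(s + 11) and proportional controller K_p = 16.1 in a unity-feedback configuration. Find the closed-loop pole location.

Closed-loop transfer function: T(s) = K_p·G_p(s)/(1 + K_p·G_p(s)) = 177.1/(s + 11 + 177.1) = 177.1/(s + 188.1).
The closed-loop pole is at s = −188.1.

s = -188.1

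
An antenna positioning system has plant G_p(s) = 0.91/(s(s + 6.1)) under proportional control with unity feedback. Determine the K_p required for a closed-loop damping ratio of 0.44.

Closed-loop characteristic equation: s² + 6.1s + K_p·0.91 = 0.
So ω_n = √(0.91K_p) and 2ζω_n = 6.1, giving ζ = 6.1/(2√(0.91K_p)).
Setting ζ = 0.44: √(0.91K_p) = 6.1/(2·0.44) = 6.932, so K_p = 48.05/0.91 = 52.8.

K_p = 52.8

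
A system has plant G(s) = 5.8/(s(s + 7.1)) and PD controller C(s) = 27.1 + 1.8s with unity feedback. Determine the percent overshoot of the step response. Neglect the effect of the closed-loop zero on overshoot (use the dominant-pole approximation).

Forward path: (27.1 + 1.8s)·5.8/(s(s+7.1)). The closed-loop characteristic equation is s² + (7.1 + 5.8·1.8)s + 5.8·27.1 = 0.
That is s² + 17.54s + 157.2 = 0, so ω_n = 12.54 rad/s and ζ = 17.54/(2·12.54) = 0.6995.
%OS = 100·exp(−πζ/√(1−ζ²)) = 4.62%.

4.62%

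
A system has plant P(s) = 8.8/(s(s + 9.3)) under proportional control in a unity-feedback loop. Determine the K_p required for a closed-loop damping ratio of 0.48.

Closed-loop characteristic equation: s² + 9.3s + K_p·8.8 = 0.
So ω_n = √(8.8K_p) and 2ζω_n = 9.3, giving ζ = 9.3/(2√(8.8K_p)).
Setting ζ = 0.48: √(8.8K_p) = 9.3/(2·0.48) = 9.688, so K_p = 93.85/8.8 = 10.7.

K_p = 10.7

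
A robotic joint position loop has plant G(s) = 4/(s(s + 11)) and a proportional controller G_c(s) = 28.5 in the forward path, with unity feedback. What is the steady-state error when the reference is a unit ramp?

The loop has one pole at the origin (type 1). Velocity error constant K_v = lim_{s→0} s·G_c(s)G(s) = 28.5·4/11 = 10.36.
Steady-state error to a unit ramp: e_ss = 1/K_v = 0.0965.

0.0965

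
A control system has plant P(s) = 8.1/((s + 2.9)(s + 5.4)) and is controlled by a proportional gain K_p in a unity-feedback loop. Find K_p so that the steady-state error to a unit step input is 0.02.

The loop is type 0, so e_ss(step) = 1/(1 + K_pos) with K_pos = K_p·P(0).
P(0) = 0.5172. Require 1/(1 + K_p·0.5172) = 0.02, so 1 + 0.5172·K_p = 50.
K_p = (50 − 1)/0.5172 = 94.7.

K_p = 94.7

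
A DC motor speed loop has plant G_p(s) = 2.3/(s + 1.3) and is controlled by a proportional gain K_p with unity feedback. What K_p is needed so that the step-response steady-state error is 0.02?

Steady-state error for a unit step on this type-0 loop is 1/(1 + K_p·G_p(0)).
G_p(0) = 1.769. Require 1/(1 + K_p·1.769) = 0.02, so 1 + 1.769·K_p = 50.
K_p = (50 − 1)/1.769 = 27.7.

K_p = 27.7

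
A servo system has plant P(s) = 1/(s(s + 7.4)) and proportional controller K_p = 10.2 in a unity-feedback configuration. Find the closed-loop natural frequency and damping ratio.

ω_n = 3.19 rad/s, ζ = 1.16

1 + K_p·P(s) = 0 gives s² + 7.4s + 10.2 = 0.
Matching s² + 2ζω_n s + ω_n²: ω_n = √10.2 = 3.194 rad/s and 2ζω_n = 7.4, so ζ = 7.4/(2·3.194) = 1.16.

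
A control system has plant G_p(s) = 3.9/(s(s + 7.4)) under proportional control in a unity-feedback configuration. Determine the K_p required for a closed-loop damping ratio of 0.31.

K_p = 36.5

Closed-loop characteristic equation: s² + 7.4s + K_p·3.9 = 0.
So ω_n = √(3.9K_p) and 2ζω_n = 7.4, giving ζ = 7.4/(2√(3.9K_p)).
Setting ζ = 0.31: √(3.9K_p) = 7.4/(2·0.31) = 11.94, so K_p = 142.5/3.9 = 36.5.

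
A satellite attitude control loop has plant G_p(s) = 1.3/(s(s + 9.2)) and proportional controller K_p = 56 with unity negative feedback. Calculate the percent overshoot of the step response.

13.4%

The closed-loop denominator s² + 9.2s + 72.8 gives ω_n = √72.8 = 8.532 and ζ = 9.2/(2ω_n) = 0.5391.
%OS = 100·exp(−πζ/√(1−ζ²)) = 100·exp(−π·0.5391/√0.7093) = 13.4%.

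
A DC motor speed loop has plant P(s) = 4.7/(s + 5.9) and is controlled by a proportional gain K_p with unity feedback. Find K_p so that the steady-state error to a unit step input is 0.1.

K_p = 11.3

For a type-0 loop with proportional control, e_ss = 1/(1 + K_p·P(0)).
P(0) = 0.7966. Require 1/(1 + K_p·0.7966) = 0.1, so 1 + 0.7966·K_p = 10.
K_p = (10 − 1)/0.7966 = 11.3.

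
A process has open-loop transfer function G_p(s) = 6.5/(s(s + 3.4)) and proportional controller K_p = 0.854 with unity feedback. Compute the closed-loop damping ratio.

With unity feedback the closed-loop characteristic equation is s² + 3.4s + 0.854·6.5 = s² + 3.4s + 5.551 = 0.
Matching s² + 2ζω_n s + ω_n²: ω_n = √5.551 = 2.356 rad/s and 2ζω_n = 3.4, so ζ = 3.4/(2·2.356) = 0.722.

ζ = 0.722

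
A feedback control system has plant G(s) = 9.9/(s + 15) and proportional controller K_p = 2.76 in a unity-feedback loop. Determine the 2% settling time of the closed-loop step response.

T_s ≈ 0.0945 s

Closed-loop transfer function: T(s) = K_p·G(s)/(1 + K_p·G(s)) = 27.32/(s + 15 + 27.32) = 27.32/(s + 42.32).
Time constant τ = 1/42.32 = 0.02363 s, so the 2% settling time is about 4τ = 0.0945 s.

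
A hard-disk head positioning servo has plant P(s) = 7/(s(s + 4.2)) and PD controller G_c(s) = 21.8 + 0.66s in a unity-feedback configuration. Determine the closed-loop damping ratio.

Forward path: (21.8 + 0.66s)·7/(s(s+4.2)). The closed-loop characteristic equation is s² + (4.2 + 7·0.66)s + 7·21.8 = 0.
That is s² + 8.82s + 152.6 = 0, so ω_n = 12.35 rad/s and ζ = 8.82/(2·12.35) = 0.357.

ζ = 0.357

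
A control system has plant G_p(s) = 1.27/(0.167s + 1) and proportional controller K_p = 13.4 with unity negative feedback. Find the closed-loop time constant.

Closed loop: T(s) = K_p·G_p/(1+K_p·G_p) = 17.02/(0.167s + 1 + 17.02), with pole at s = −(1 + 17.02)/0.167 = −107.9.
Closed-loop time constant τ = 1/107.9 = 0.00927 s.

τ = 0.00927 s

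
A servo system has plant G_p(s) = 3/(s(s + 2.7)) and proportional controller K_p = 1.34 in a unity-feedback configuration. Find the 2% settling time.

T_s ≈ 2.96 s

From 1 + K_pG_p(s) = 0: s² + 2.7s + 4.02 = 0 ⇒ ω_n = 2.005, ζ = 0.6733.
2% settling time T_s ≈ 4/(ζω_n) = 4/1.35 = 2.96 s.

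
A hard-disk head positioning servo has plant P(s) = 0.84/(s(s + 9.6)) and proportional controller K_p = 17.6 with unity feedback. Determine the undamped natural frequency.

ω_n = 3.84 rad/s

The closed-loop denominator is s(s+9.6) + 17.6·0.84 = s² + 9.6s + 14.78.
Matching s² + 2ζω_n s + ω_n²: ω_n = √14.78 = 3.845 rad/s and 2ζω_n = 9.6, so ζ = 9.6/(2·3.845) = 1.25.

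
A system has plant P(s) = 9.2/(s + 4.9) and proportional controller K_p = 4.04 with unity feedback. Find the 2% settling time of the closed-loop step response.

T_s ≈ 0.0951 s

Closed-loop transfer function: T(s) = K_p·P(s)/(1 + K_p·P(s)) = 37.17/(s + 4.9 + 37.17) = 37.17/(s + 42.07).
Time constant τ = 1/42.07 = 0.02377 s, so the 2% settling time is about 4τ = 0.0951 s.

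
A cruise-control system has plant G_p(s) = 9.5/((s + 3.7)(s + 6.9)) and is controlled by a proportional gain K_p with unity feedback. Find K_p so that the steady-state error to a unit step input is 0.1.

K_p = 24.2

For a type-0 loop with proportional control, e_ss = 1/(1 + K_p·G_p(0)).
G_p(0) = 0.3721. Require 1/(1 + K_p·0.3721) = 0.1, so 1 + 0.3721·K_p = 10.
K_p = (10 − 1)/0.3721 = 24.2.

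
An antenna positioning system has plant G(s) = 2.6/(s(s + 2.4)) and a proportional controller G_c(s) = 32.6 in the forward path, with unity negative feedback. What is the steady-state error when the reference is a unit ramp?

0.0283

The loop has one pole at the origin (type 1). Velocity error constant K_v = lim_{s→0} s·G_c(s)G(s) = 32.6·2.6/2.4 = 35.32.
Steady-state error to a unit ramp: e_ss = 1/K_v = 0.0283.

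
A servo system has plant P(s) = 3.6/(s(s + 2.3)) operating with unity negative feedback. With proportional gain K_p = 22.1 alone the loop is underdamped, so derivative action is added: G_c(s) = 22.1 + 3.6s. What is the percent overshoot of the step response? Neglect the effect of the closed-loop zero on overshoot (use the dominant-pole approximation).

0.558%

Forward path: (22.1 + 3.6s)·3.6/(s(s+2.3)). The closed-loop characteristic equation is s² + (2.3 + 3.6·3.6)s + 3.6·22.1 = 0.
That is s² + 15.26s + 79.56 = 0, so ω_n = 8.92 rad/s and ζ = 15.26/(2·8.92) = 0.8554.
%OS = 100·exp(−πζ/√(1−ζ²)) = 0.558%.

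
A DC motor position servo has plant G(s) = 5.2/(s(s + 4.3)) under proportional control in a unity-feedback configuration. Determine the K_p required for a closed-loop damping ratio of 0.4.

K_p = 5.56

Closed-loop characteristic equation: s² + 4.3s + K_p·5.2 = 0.
So ω_n = √(5.2K_p) and 2ζω_n = 4.3, giving ζ = 4.3/(2√(5.2K_p)).
Setting ζ = 0.4: √(5.2K_p) = 4.3/(2·0.4) = 5.375, so K_p = 28.89/5.2 = 5.56.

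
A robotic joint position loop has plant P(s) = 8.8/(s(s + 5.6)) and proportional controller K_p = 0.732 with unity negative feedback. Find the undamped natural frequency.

With unity feedback the closed-loop characteristic equation is s² + 5.6s + 0.732·8.8 = s² + 5.6s + 6.442 = 0.
So ω_n² = 6.442 ⇒ ω_n = 2.538 rad/s, and ζ = 5.6/(2ω_n) = 1.1.

ω_n = 2.54 rad/s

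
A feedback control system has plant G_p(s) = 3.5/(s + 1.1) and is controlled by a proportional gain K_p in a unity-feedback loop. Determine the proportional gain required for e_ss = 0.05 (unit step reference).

K_p = 5.97

For a type-0 loop with proportional control, e_ss = 1/(1 + K_p·G_p(0)).
G_p(0) = 3.182. Require 1/(1 + K_p·3.182) = 0.05, so 1 + 3.182·K_p = 20.
K_p = (20 − 1)/3.182 = 5.97.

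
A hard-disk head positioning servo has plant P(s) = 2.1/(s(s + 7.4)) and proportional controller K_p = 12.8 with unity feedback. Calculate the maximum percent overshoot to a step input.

The closed-loop denominator s² + 7.4s + 26.88 gives ω_n = √26.88 = 5.185 and ζ = 7.4/(2ω_n) = 0.7137.
%OS = 100·exp(−πζ/√(1−ζ²)) = 100·exp(−π·0.7137/√0.4907) = 4.07%.

4.07%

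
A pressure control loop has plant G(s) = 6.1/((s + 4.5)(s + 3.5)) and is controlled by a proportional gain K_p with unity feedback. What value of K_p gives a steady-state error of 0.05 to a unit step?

K_p = 49.1

For a type-0 loop with proportional control, e_ss = 1/(1 + K_p·G(0)).
G(0) = 0.3873. Require 1/(1 + K_p·0.3873) = 0.05, so 1 + 0.3873·K_p = 20.
K_p = (20 − 1)/0.3873 = 49.1.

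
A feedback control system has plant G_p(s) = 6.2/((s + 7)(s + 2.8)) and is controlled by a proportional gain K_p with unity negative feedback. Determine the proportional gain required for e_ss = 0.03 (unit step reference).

The loop is type 0, so e_ss(step) = 1/(1 + K_pos) with K_pos = K_p·G_p(0).
G_p(0) = 0.3163. Require 1/(1 + K_p·0.3163) = 0.03, so 1 + 0.3163·K_p = 33.33.
K_p = (33.33 − 1)/0.3163 = 102.

K_p = 102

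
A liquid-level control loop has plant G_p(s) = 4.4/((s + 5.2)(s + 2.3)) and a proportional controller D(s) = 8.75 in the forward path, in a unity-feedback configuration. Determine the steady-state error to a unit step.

The loop is type 0. Static position error constant K_pos = D(0)·G_p(0) = 8.75·0.3679 = 3.219.
Steady-state error to a unit step: e_ss = 1/(1+K_pos) = 1/4.219 = 0.237.

0.237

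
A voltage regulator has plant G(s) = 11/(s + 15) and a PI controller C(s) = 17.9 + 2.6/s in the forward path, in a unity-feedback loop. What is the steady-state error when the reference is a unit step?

The open loop C(s)G(s) has a pole at the origin (type 1), so the static position error constant is infinite and e_ss = 1/(1+∞) = 0.

0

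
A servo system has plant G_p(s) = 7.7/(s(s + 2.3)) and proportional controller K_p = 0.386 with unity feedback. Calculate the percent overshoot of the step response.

Closed-loop characteristic equation: s² + 2.3s + 2.972 = 0, so ω_n = 1.724 rad/s and ζ = 2.3/(2·1.724) = 0.6671.
%OS = 100·exp(−πζ/√(1−ζ²)) = 100·exp(−π·0.6671/√0.555) = 6%.

6%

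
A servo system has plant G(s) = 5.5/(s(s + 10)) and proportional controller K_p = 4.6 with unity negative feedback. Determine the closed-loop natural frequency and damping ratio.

ω_n = 5.03 rad/s, ζ = 0.994

1 + K_p·G(s) = 0 gives s² + 10s + 25.3 = 0.
Matching s² + 2ζω_n s + ω_n²: ω_n = √25.3 = 5.03 rad/s and 2ζω_n = 10, so ζ = 10/(2·5.03) = 0.994.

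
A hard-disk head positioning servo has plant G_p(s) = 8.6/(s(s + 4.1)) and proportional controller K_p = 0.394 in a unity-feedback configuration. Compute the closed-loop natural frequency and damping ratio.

The closed-loop denominator is s(s+4.1) + 0.394·8.6 = s² + 4.1s + 3.388.
Matching s² + 2ζω_n s + ω_n²: ω_n = √3.388 = 1.841 rad/s and 2ζω_n = 4.1, so ζ = 4.1/(2·1.841) = 1.11.

ω_n = 1.84 rad/s, ζ = 1.11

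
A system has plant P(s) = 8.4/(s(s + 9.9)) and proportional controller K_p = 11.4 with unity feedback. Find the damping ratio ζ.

1 + K_p·P(s) = 0 gives s² + 9.9s + 95.76 = 0.
So ω_n² = 95.76 ⇒ ω_n = 9.786 rad/s, and ζ = 9.9/(2ω_n) = 0.506.

ζ = 0.506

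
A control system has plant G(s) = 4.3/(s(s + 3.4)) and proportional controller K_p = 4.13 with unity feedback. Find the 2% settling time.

Closed-loop characteristic equation: s² + 3.4s + 17.76 = 0, so ω_n = 4.214 rad/s and ζ = 3.4/(2·4.214) = 0.4034.
2% settling time T_s ≈ 4/(ζω_n) = 4/1.7 = 2.35 s.

T_s ≈ 2.35 s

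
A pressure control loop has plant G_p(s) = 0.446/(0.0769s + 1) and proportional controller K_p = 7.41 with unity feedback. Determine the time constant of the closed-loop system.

τ = 0.0179 s

Closed loop: T(s) = K_p·G_p/(1+K_p·G_p) = 3.305/(0.0769s + 1 + 3.305), with pole at s = −(1 + 3.305)/0.0769 = −55.98.
Closed-loop time constant τ = 1/55.98 = 0.0179 s.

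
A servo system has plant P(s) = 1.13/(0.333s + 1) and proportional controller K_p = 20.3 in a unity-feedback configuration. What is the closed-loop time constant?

τ = 0.0139 s

Closed loop: T(s) = K_p·P/(1+K_p·P) = 22.94/(0.333s + 1 + 22.94), with pole at s = −(1 + 22.94)/0.333 = −71.89.
Closed-loop time constant τ = 1/71.89 = 0.0139 s.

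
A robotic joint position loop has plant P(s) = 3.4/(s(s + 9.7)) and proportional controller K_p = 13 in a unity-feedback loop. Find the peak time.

From 1 + K_pP(s) = 0: s² + 9.7s + 44.2 = 0 ⇒ ω_n = 6.648, ζ = 0.7295.
Damped frequency ω_d = ω_n√(1−ζ²) = 4.547 rad/s, so peak time T_p = π/ω_d = 0.691 s.

T_p = 0.691 s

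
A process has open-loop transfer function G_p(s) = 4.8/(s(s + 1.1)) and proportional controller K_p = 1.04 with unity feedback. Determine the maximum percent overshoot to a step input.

45%

The closed-loop denominator s² + 1.1s + 4.992 gives ω_n = √4.992 = 2.234 and ζ = 1.1/(2ω_n) = 0.2462.
%OS = 100·exp(−πζ/√(1−ζ²)) = 100·exp(−π·0.2462/√0.9394) = 45%.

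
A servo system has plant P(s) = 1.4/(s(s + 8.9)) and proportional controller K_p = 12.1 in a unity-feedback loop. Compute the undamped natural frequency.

ω_n = 4.12 rad/s

With unity feedback the closed-loop characteristic equation is s² + 8.9s + 12.1·1.4 = s² + 8.9s + 16.94 = 0.
Matching s² + 2ζω_n s + ω_n²: ω_n = √16.94 = 4.116 rad/s and 2ζω_n = 8.9, so ζ = 8.9/(2·4.116) = 1.08.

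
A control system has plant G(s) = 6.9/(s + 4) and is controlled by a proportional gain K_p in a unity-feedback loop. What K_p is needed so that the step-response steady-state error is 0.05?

Steady-state error for a unit step on this type-0 loop is 1/(1 + K_p·G(0)).
G(0) = 1.725. Require 1/(1 + K_p·1.725) = 0.05, so 1 + 1.725·K_p = 20.
K_p = (20 − 1)/1.725 = 11.

K_p = 11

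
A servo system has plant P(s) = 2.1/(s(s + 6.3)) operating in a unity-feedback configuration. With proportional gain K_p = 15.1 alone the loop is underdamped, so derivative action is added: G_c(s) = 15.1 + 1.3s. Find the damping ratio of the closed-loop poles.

Forward path: (15.1 + 1.3s)·2.1/(s(s+6.3)). The closed-loop characteristic equation is s² + (6.3 + 2.1·1.3)s + 2.1·15.1 = 0.
That is s² + 9.03s + 31.71 = 0, so ω_n = 5.631 rad/s and ζ = 9.03/(2·5.631) = 0.8018.

ζ = 0.802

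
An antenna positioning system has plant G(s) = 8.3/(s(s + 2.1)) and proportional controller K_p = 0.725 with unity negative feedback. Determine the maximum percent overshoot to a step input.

The closed-loop denominator s² + 2.1s + 6.018 gives ω_n = √6.018 = 2.453 and ζ = 2.1/(2ω_n) = 0.428.
%OS = 100·exp(−πζ/√(1−ζ²)) = 100·exp(−π·0.428/√0.8168) = 22.6%.

22.6%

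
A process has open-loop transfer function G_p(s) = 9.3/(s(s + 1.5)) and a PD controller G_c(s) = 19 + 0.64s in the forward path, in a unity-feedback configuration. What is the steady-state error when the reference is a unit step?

The open loop G_c(s)G_p(s) has a pole at the origin (type 1), so the static position error constant is infinite and e_ss = 1/(1+∞) = 0.

0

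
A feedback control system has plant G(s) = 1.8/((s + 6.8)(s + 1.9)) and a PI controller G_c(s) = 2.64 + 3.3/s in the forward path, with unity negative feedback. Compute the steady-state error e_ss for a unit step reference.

The open loop G_c(s)G(s) has a pole at the origin (type 1), so the static position error constant is infinite and e_ss = 1/(1+∞) = 0.

0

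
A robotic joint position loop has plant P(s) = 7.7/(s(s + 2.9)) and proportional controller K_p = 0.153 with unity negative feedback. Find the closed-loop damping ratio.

ζ = 1.34

With unity feedback the closed-loop characteristic equation is s² + 2.9s + 0.153·7.7 = s² + 2.9s + 1.178 = 0.
Matching s² + 2ζω_n s + ω_n²: ω_n = √1.178 = 1.085 rad/s and 2ζω_n = 2.9, so ζ = 2.9/(2·1.085) = 1.34.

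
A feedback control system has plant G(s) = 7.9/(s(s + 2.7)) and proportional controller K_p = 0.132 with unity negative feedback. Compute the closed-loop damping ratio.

The closed-loop denominator is s(s+2.7) + 0.132·7.9 = s² + 2.7s + 1.043.
So ω_n² = 1.043 ⇒ ω_n = 1.021 rad/s, and ζ = 2.7/(2ω_n) = 1.32.

ζ = 1.32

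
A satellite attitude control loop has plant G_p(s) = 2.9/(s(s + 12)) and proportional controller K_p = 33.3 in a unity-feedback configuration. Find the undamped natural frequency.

With unity feedback the closed-loop characteristic equation is s² + 12s + 33.3·2.9 = s² + 12s + 96.57 = 0.
So ω_n² = 96.57 ⇒ ω_n = 9.827 rad/s, and ζ = 12/(2ω_n) = 0.611.

ω_n = 9.83 rad/s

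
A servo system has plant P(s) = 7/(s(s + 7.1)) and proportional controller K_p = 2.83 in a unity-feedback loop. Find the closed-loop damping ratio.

ζ = 0.798

The closed-loop denominator is s(s+7.1) + 2.83·7 = s² + 7.1s + 19.81.
Matching s² + 2ζω_n s + ω_n²: ω_n = √19.81 = 4.451 rad/s and 2ζω_n = 7.1, so ζ = 7.1/(2·4.451) = 0.798.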